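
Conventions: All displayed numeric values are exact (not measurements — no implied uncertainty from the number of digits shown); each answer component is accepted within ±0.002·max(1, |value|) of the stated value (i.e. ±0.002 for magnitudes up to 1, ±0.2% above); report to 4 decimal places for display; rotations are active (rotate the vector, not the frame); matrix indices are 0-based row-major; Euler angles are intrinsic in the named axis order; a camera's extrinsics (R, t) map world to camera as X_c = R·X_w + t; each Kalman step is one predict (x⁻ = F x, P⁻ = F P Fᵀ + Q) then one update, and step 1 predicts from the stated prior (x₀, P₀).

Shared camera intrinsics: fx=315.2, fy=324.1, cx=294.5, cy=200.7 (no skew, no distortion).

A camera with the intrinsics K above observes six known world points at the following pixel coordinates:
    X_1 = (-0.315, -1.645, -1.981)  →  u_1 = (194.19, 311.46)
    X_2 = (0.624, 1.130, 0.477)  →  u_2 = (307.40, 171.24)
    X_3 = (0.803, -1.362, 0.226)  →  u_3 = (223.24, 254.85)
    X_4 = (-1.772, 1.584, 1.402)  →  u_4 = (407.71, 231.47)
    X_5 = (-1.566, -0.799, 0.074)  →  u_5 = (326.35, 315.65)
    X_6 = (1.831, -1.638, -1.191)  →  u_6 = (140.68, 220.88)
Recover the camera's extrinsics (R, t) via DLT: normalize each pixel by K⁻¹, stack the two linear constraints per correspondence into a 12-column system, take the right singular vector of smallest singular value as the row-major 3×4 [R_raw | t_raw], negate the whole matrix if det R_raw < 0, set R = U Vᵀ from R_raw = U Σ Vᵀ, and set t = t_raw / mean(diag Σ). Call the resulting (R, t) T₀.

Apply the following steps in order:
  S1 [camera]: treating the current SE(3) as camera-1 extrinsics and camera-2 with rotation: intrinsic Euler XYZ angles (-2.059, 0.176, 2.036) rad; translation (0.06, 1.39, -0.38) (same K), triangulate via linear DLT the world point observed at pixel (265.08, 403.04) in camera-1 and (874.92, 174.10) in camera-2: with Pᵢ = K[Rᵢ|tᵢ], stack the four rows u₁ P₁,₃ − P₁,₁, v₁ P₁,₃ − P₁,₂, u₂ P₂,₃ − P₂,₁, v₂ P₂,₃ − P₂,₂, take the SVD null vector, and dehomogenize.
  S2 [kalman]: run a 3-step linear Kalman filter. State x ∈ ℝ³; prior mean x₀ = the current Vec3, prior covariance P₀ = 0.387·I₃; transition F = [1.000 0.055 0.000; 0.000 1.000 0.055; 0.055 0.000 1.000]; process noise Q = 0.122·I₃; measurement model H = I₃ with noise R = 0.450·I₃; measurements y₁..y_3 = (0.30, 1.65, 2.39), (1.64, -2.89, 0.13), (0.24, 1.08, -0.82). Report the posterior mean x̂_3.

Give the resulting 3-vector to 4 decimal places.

source (pnp_recover): camera pose = R=[-0.7380 0.6403 0.2129; -0.5907 -0.7656 0.2548; 0.3262 0.0623 0.9433], t=(-0.0799, 0.4798, 6.2274)
after S1 (triangulate): (-1.7017, -1.8738, -1.6433)
after S2 (kf_track): (0.2808, -0.2747, -0.1199)

result = (0.2808, -0.2747, -0.1199)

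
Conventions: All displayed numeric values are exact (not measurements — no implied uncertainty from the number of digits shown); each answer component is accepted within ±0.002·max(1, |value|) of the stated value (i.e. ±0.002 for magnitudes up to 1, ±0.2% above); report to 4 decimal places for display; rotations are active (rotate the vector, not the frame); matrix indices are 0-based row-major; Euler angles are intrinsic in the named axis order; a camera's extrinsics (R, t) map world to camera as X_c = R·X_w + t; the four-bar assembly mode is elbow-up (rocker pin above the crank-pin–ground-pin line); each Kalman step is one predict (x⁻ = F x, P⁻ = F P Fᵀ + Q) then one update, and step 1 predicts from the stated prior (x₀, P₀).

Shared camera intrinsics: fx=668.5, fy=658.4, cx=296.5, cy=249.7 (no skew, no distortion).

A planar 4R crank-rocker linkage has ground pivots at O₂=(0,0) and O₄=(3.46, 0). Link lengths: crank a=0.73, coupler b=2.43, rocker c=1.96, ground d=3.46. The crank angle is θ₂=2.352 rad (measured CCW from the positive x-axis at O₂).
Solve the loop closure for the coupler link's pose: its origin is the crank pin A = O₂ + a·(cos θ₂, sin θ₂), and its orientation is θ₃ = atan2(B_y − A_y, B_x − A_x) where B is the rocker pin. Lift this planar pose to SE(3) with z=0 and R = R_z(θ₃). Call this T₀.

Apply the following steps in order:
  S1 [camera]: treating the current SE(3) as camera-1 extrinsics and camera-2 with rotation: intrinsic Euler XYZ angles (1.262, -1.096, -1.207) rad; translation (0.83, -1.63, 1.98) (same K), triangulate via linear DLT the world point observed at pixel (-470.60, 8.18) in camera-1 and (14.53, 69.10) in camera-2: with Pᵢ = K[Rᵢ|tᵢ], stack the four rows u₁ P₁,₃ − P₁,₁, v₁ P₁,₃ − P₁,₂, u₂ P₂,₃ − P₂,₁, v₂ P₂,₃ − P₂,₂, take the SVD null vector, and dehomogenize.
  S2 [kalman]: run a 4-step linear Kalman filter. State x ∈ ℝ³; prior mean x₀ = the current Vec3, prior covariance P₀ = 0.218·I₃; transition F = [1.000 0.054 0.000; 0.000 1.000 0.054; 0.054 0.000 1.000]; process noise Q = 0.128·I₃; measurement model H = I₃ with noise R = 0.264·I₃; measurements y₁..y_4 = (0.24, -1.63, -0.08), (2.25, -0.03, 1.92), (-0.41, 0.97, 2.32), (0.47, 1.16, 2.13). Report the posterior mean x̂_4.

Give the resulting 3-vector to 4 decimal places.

source (fourbar_fk): coupler pose = R=[0.9701 -0.2427 0.0000; 0.2427 0.9701 0.0000; 0.0000 0.0000 1.0000], t=(-0.5140, 0.5183, 0.0000)
after S1 (triangulate): (-1.7189, -0.7622, 1.7399)
after S2 (kf_track): (0.3591, 0.7535, 2.0053)

result = (0.3591, 0.7535, 2.0053)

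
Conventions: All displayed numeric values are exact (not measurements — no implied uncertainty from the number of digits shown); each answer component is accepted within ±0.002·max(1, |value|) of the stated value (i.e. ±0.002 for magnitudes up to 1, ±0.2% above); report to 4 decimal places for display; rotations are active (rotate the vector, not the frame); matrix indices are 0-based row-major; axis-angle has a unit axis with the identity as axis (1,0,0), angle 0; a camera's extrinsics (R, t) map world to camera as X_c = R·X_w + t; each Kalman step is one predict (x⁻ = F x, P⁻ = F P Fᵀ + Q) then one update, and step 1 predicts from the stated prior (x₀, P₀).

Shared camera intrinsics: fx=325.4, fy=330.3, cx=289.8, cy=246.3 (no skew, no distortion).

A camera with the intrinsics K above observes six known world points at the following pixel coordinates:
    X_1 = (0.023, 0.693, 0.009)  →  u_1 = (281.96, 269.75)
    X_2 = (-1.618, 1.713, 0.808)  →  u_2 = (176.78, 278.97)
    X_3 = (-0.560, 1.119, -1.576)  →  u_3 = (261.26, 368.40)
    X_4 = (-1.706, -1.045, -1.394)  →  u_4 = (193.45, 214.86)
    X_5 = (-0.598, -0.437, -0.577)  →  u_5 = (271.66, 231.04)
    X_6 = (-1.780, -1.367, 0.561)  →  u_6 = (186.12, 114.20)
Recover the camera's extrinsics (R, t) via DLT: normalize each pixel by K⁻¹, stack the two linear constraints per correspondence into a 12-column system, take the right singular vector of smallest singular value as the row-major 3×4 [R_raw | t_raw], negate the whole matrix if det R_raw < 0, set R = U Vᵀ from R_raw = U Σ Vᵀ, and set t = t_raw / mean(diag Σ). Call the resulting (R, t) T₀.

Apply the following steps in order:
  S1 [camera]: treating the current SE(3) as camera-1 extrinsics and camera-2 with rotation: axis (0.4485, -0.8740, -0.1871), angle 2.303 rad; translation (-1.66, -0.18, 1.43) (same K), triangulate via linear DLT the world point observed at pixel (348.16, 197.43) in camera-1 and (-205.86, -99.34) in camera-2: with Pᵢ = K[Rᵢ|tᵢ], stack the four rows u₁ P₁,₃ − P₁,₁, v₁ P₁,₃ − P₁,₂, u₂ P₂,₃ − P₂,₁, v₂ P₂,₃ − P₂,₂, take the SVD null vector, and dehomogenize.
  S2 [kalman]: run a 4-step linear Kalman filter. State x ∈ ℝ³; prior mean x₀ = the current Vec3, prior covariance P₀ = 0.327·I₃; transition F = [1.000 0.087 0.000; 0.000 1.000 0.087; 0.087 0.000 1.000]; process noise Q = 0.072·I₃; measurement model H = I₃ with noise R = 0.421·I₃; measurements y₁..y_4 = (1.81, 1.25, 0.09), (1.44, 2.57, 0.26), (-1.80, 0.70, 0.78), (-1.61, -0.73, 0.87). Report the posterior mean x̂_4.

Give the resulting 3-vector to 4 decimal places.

result = (-0.3251, 0.3766, 0.5916)

source (pnp_recover): camera pose = R=[0.9251 -0.2808 -0.2556; 0.0776 0.7988 -0.5966; 0.3717 0.5321 0.7607], t=(0.0400, -0.1500, 5.2494)
after S1 (triangulate): (0.9498, -0.6402, 0.3944)
after S2 (kf_track): (-0.3251, 0.3766, 0.5916)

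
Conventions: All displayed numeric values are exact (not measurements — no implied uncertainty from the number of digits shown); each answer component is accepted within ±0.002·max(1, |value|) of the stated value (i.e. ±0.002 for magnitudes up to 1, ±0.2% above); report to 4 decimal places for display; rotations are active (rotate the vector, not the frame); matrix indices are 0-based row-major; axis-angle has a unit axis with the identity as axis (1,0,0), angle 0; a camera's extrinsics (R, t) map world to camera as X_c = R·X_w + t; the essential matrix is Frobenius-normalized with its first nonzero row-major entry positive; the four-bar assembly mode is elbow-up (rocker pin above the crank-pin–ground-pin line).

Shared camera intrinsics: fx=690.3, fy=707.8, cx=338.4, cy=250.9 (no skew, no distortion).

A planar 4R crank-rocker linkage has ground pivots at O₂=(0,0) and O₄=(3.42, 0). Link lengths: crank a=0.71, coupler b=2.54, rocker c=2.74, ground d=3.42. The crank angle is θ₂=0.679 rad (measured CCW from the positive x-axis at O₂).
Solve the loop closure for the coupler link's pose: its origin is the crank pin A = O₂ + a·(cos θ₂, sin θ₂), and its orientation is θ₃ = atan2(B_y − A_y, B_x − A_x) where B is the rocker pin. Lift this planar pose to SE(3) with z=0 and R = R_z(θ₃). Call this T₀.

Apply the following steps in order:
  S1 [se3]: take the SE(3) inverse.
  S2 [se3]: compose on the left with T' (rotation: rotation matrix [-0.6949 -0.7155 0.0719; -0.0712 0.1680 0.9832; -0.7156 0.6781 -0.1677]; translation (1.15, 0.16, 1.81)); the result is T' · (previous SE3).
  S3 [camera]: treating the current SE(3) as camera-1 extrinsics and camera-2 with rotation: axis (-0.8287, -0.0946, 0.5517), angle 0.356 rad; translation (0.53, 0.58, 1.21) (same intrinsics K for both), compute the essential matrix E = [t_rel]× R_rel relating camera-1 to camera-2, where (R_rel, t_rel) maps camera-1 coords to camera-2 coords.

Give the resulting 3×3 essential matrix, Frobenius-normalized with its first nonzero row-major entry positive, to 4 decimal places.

source (fourbar_fk): coupler pose = R=[0.6268 -0.7792 0.0000; 0.7792 0.6268 0.0000; 0.0000 0.0000 1.0000], t=(0.5525, 0.4459, 0.0000)
after S1 (invert_se3): R=[0.6268 0.7792 0.0000; -0.7792 0.6268 -0.0000; 0.0000 0.0000 1.0000], t=(-0.6937, 0.1510, 0.0000)
after S2 (compose_se3): R=[0.1220 -0.9899 0.0719; -0.1755 0.0498 0.9832; -0.9769 -0.1326 -0.1677], t=(1.5240, 0.2348, 2.4089)
after S3 (essential): [0.3154 0.4437 -0.0136; -0.1185 -0.4521 -0.0759; -0.5566 0.2592 0.3199]

matrix = [0.3154 0.4437 -0.0136; -0.1185 -0.4521 -0.0759; -0.5566 0.2592 0.3199]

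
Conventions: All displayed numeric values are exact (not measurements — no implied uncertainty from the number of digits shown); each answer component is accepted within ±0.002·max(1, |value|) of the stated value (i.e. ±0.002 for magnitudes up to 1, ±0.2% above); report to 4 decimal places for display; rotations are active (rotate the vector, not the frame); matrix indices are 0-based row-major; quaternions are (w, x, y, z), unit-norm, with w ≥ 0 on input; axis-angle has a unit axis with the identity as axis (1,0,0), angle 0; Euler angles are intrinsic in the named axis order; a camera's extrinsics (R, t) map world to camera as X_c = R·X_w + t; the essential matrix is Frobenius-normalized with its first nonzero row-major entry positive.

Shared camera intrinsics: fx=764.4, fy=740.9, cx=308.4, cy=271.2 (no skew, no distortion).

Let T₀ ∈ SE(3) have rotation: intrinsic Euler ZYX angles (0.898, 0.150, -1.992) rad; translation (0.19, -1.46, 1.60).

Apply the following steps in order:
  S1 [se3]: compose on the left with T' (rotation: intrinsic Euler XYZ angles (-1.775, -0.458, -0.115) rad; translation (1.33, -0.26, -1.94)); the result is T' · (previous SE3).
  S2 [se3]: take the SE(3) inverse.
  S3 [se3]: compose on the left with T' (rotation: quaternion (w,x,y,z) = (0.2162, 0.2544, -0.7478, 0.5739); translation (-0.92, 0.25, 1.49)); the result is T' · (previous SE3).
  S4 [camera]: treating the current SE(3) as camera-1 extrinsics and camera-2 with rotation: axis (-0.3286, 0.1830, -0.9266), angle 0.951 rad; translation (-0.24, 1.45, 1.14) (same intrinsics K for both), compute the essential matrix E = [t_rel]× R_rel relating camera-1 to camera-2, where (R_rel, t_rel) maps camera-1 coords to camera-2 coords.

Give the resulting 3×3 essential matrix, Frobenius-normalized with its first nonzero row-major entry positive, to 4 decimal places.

matrix = [0.2657 -0.1945 0.6256; 0.0694 -0.3080 -0.1380; -0.1345 0.5596 0.2240]

after S1 (compose_se3): R=[0.6947 0.5710 -0.4375; 0.0307 -0.6312 -0.7750; -0.7187 0.5249 -0.4561], t=(0.6416, 1.4530, -0.7914)
after S2 (invert_se3): R=[0.6947 0.0307 -0.7187; 0.5710 -0.6312 0.5249; -0.4375 -0.7750 -0.4561], t=(-1.0591, 0.9663, 1.0458)
after S3 (compose_se3): R=[-0.8850 0.3972 0.2428; 0.4527 0.6126 0.6479; 0.1086 0.6833 -0.7220], t=(-0.7372, -0.4178, -0.1439)
after S4 (essential): [0.2657 -0.1945 0.6256; 0.0694 -0.3080 -0.1380; -0.1345 0.5596 0.2240]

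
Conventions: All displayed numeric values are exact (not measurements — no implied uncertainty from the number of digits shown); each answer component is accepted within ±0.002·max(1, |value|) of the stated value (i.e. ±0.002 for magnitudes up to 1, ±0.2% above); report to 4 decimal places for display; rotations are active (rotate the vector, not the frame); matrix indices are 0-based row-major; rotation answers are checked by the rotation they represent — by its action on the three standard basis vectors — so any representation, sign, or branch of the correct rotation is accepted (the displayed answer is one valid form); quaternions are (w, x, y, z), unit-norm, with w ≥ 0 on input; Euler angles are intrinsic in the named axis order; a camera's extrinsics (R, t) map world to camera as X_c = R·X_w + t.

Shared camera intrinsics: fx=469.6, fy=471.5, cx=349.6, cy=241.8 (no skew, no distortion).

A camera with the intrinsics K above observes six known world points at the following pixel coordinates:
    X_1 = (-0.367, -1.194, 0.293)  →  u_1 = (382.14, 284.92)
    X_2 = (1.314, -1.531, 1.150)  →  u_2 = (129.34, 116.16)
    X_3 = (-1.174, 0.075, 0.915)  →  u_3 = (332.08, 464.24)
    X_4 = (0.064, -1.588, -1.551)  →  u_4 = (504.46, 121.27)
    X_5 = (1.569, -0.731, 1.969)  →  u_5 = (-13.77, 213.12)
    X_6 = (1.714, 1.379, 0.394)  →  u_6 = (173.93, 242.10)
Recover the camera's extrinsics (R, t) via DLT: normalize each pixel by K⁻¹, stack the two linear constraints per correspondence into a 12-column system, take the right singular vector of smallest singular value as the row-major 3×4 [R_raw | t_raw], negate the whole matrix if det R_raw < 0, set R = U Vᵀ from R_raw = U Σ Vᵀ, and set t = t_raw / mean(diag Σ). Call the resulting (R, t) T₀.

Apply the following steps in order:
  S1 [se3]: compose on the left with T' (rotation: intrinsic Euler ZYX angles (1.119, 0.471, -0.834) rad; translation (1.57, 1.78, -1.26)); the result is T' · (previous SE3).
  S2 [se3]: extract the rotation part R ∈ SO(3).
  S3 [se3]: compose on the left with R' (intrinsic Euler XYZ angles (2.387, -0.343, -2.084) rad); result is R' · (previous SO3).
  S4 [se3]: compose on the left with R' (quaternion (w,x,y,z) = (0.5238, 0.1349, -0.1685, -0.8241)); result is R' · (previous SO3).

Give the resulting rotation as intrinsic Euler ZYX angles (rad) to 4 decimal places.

rotation (euler_zyx) = (1.4101, 0.6501, -0.3658)

source (pnp_recover): camera pose = R=[-0.6370 -0.3623 -0.6804; -0.7539 0.4769 0.4518; 0.1608 0.8008 -0.5770], t=(-0.2400, 0.4601, 4.4602)
after S1 (compose_se3): R=[0.2328 -0.9262 -0.2965; -0.4078 0.1838 -0.8944; 0.8829 0.3291 -0.3349], t=(-1.2471, 4.2491, 1.2158)
after S2 (rot_of_se3): [0.2328 -0.9262 -0.2965; -0.4078 0.1838 -0.8944; 0.8829 0.3291 -0.3349]
after S3 (compose_so3): [-0.7391 0.4684 -0.4841; -0.4595 -0.8761 -0.1461; -0.4925 0.1144 0.8628]
after S4 (compose_so3): [0.1273 -0.9564 -0.2627; 0.7858 -0.0644 0.6152; -0.6053 -0.2848 0.7433]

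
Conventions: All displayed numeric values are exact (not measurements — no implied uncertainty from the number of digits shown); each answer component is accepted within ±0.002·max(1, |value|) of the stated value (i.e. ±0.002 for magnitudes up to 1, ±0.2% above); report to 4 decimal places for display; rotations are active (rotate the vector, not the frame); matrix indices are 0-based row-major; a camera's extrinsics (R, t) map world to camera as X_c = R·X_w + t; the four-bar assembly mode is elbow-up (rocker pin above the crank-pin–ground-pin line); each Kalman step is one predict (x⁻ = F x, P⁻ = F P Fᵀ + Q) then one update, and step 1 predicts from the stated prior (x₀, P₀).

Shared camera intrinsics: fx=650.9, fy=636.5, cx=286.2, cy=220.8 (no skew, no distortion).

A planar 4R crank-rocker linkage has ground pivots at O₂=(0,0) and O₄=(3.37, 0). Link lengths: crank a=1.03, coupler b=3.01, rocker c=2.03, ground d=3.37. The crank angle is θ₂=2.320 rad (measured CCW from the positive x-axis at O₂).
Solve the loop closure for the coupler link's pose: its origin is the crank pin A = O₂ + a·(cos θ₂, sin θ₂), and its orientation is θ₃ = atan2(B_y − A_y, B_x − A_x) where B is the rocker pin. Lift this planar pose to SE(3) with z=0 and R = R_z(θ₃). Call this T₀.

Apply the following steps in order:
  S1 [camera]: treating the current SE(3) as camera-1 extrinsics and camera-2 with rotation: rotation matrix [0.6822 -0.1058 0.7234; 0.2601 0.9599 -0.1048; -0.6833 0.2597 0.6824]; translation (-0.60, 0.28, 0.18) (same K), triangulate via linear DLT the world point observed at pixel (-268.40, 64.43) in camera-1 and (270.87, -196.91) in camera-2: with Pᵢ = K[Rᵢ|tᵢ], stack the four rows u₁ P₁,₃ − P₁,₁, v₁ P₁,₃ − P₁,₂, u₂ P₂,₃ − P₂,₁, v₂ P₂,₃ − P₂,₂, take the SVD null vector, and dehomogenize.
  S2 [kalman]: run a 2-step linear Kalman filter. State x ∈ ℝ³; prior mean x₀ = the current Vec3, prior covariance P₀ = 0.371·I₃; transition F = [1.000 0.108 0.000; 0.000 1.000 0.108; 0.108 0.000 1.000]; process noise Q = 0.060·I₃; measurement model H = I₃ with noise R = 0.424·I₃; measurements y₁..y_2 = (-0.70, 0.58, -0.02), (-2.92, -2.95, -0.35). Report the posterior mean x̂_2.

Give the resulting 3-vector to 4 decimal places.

source (fourbar_fk): coupler pose = R=[0.9556 -0.2946 0.0000; 0.2946 0.9556 0.0000; 0.0000 0.0000 1.0000], t=(-0.7015, 0.7542, 0.0000)
after S1 (triangulate): (-0.7844, -0.9048, 1.3902)
after S2 (kf_track): (-1.7422, -1.2667, 0.0775)

result = (-1.7422, -1.2667, 0.0775)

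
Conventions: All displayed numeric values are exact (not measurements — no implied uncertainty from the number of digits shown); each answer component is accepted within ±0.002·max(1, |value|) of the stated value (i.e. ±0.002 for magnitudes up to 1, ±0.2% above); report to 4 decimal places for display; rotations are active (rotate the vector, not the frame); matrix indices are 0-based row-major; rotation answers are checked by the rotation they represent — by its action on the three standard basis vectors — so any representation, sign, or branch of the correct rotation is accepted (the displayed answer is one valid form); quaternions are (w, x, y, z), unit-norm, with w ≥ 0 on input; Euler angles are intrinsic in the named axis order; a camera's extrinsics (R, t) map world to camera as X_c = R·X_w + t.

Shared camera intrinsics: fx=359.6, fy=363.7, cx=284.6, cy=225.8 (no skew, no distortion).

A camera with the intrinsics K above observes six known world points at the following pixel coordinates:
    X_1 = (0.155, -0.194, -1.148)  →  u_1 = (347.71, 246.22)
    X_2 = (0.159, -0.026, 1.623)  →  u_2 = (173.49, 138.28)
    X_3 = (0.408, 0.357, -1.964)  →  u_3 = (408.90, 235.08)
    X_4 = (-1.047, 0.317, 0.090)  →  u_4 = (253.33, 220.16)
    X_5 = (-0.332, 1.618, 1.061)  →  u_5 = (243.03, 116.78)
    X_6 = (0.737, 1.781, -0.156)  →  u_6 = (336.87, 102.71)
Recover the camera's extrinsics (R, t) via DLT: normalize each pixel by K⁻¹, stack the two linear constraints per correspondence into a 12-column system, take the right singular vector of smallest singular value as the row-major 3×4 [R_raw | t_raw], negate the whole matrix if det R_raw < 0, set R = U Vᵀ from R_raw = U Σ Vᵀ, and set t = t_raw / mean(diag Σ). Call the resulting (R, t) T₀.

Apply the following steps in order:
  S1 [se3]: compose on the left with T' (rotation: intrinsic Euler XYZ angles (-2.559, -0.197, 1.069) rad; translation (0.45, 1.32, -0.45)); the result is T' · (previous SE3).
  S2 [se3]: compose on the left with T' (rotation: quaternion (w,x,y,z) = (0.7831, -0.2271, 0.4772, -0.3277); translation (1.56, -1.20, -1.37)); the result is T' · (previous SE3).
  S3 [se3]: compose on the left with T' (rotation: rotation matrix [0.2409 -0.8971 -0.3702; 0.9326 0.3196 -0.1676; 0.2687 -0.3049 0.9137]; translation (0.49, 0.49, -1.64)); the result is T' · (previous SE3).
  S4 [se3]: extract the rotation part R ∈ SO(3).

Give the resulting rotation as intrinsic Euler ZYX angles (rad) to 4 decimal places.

source (pnp_recover): camera pose = R=[0.4137 0.2784 -0.8668; -0.4799 -0.7424 -0.4675; -0.7737 0.6093 -0.1736], t=(-0.1100, -0.3200, 5.1402)
after S1 (compose_se3): R=[0.7591 0.6504 0.0270; -0.4608 0.5077 0.7279; 0.4597 -0.5651 0.6851], t=(-0.3328, 4.3269, -4.5587)
after S2 (compose_se3): R=[0.5257 -0.1415 0.8388; -0.8488 -0.1528 0.5062; 0.0565 -0.9781 -0.2004], t=(-1.3527, 1.7985, -6.0753)
after S3 (compose_se3): R=[0.8672 0.4651 -0.1778; 0.2095 -0.0168 0.9777; 0.4517 -0.8851 -0.1120], t=(0.7999, 0.8215, -8.1028)
after S4 (rot_of_se3): [0.8672 0.4651 -0.1778; 0.2095 -0.0168 0.9777; 0.4517 -0.8851 -0.1120]

rotation (euler_zyx) = (0.2371, -0.4687, -1.6967)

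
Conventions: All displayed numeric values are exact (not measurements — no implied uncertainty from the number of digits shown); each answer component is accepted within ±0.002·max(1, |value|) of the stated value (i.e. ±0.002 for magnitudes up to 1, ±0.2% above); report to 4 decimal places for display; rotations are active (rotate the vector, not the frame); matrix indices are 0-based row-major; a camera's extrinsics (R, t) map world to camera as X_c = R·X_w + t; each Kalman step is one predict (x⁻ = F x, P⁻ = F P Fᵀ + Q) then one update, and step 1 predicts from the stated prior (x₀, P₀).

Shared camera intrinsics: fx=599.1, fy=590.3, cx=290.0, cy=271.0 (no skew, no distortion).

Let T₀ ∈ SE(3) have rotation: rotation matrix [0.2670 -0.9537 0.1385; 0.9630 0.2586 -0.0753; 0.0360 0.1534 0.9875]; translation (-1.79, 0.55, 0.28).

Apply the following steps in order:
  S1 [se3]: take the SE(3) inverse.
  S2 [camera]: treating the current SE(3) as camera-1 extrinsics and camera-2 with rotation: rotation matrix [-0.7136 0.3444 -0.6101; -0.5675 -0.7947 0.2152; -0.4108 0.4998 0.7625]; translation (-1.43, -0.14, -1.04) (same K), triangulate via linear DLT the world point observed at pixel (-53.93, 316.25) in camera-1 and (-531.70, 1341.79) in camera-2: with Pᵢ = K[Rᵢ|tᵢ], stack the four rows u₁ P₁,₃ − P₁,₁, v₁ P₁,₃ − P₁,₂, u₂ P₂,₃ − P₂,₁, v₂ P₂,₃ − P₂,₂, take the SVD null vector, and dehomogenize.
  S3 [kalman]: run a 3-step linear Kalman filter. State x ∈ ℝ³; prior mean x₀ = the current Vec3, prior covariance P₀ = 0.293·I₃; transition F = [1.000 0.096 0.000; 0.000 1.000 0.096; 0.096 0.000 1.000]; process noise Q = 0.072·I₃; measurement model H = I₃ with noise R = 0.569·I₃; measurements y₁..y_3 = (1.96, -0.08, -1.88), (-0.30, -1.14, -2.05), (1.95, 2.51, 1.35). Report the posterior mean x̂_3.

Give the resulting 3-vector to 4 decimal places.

after S1 (invert_se3): R=[0.2670 0.9630 0.0360; -0.9537 0.2586 0.1534; 0.1385 -0.0753 0.9875], t=(-0.0619, -1.8924, 0.0128)
after S2 (triangulate): (-1.9079, -0.2658, 1.5924)
after S3 (kf_track): (0.3918, 0.5527, 0.1199)

result = (0.3918, 0.5527, 0.1199)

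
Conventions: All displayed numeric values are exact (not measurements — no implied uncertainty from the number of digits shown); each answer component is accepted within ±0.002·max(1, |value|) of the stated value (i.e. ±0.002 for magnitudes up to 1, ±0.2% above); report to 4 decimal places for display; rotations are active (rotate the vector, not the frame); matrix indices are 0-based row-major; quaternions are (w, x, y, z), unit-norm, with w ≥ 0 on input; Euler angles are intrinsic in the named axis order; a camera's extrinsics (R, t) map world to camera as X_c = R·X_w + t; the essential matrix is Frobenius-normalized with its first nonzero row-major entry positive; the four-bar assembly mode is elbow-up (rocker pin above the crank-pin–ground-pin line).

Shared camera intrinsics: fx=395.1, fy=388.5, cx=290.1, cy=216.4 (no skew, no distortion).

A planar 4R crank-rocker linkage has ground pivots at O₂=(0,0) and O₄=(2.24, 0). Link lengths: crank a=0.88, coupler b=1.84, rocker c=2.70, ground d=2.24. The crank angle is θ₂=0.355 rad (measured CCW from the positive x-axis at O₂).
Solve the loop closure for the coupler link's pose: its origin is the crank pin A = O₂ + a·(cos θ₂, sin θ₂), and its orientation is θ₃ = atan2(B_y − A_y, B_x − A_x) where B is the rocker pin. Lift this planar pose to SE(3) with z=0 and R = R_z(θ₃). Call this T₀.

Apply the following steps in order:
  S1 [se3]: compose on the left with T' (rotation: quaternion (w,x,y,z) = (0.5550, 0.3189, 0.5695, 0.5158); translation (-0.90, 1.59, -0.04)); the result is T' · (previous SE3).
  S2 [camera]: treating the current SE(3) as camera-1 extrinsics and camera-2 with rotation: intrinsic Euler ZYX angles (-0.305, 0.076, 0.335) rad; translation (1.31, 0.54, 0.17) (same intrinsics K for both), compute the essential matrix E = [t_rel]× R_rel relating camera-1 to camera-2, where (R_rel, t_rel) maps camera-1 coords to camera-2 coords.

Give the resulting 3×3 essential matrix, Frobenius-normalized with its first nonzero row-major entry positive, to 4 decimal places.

matrix = [0.5768 0.2353 0.1243; -0.3486 -0.0188 0.2553; 0.0527 -0.2079 -0.6029]

source (fourbar_fk): coupler pose = R=[-0.1332 -0.9911 0.0000; 0.9911 -0.1332 0.0000; 0.0000 0.0000 1.0000], t=(0.8251, 0.3059, 0.0000)
after S1 (compose_se3): R=[-0.1834 0.2069 0.9610; 0.1376 -0.9626 0.2335; 0.9734 0.1751 0.1480], t=(-1.1131, 2.4430, -0.0022)
after S2 (essential): [0.5768 0.2353 0.1243; -0.3486 -0.0188 0.2553; 0.0527 -0.2079 -0.6029]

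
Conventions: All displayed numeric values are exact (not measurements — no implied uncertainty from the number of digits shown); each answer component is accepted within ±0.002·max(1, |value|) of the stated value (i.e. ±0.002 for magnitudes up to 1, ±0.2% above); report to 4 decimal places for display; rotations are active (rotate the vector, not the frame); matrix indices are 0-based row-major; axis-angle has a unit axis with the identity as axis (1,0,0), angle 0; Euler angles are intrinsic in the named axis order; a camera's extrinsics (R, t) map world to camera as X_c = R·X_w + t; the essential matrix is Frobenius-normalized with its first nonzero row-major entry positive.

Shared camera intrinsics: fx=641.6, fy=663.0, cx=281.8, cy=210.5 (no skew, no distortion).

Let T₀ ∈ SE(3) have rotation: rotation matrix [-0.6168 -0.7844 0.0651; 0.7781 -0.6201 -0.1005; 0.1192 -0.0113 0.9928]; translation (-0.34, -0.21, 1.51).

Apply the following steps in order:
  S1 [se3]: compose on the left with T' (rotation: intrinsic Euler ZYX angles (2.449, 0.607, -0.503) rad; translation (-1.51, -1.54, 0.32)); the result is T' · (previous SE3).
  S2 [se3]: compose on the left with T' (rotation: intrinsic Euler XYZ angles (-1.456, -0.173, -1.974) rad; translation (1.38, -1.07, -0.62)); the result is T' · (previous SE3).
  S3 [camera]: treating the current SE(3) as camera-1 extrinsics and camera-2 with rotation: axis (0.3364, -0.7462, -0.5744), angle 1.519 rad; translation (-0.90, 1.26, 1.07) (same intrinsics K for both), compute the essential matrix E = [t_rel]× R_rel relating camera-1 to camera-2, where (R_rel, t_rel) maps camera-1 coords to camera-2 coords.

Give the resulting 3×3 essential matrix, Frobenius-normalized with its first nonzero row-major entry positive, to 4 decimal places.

after S1 (compose_se3): R=[0.0367 0.7194 -0.6936; -0.9909 0.1162 0.0680; 0.1295 0.6848 0.7171], t=(-2.2676, -1.6182, 1.6837)
after S2 (compose_se3): R=[-0.9343 -0.2907 0.2063; 0.0091 0.5592 0.8290; -0.3563 0.7764 -0.5198], t=(0.5004, 0.7869, -3.1446)
after S3 (essential): [0.5234 -0.2913 0.0874; -0.1257 0.4199 -0.1161; -0.4584 -0.4521 0.1156]

matrix = [0.5234 -0.2913 0.0874; -0.1257 0.4199 -0.1161; -0.4584 -0.4521 0.1156]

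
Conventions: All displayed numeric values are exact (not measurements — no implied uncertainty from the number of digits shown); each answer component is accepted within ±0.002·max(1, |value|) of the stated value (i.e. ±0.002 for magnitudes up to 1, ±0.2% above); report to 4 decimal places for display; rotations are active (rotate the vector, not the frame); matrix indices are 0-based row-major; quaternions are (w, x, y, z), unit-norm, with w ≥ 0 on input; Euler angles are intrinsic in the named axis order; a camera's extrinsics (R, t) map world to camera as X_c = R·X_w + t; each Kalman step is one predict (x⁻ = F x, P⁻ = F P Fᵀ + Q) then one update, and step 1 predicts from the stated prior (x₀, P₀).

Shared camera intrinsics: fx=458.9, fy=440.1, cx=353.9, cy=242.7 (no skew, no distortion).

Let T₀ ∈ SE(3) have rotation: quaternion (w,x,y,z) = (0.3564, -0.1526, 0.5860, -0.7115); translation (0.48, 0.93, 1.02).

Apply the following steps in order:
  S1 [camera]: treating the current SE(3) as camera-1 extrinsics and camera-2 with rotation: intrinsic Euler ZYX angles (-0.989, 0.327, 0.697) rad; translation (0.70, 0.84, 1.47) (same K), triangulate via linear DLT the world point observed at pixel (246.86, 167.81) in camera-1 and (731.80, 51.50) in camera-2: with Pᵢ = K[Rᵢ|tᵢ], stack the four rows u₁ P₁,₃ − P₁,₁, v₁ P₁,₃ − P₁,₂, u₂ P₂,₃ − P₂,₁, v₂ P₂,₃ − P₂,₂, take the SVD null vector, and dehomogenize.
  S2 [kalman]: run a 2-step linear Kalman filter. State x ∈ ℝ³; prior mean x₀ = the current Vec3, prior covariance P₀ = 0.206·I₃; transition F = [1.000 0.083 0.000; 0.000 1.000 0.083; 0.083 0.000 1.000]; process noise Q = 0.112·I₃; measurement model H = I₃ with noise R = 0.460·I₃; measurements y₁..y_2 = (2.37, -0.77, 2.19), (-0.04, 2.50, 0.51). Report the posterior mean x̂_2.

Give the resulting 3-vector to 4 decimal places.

result = (1.0345, 0.7134, 1.0335)

after S1 (triangulate): (1.2757, -0.3806, 0.3948)
after S2 (kf_track): (1.0345, 0.7134, 1.0335)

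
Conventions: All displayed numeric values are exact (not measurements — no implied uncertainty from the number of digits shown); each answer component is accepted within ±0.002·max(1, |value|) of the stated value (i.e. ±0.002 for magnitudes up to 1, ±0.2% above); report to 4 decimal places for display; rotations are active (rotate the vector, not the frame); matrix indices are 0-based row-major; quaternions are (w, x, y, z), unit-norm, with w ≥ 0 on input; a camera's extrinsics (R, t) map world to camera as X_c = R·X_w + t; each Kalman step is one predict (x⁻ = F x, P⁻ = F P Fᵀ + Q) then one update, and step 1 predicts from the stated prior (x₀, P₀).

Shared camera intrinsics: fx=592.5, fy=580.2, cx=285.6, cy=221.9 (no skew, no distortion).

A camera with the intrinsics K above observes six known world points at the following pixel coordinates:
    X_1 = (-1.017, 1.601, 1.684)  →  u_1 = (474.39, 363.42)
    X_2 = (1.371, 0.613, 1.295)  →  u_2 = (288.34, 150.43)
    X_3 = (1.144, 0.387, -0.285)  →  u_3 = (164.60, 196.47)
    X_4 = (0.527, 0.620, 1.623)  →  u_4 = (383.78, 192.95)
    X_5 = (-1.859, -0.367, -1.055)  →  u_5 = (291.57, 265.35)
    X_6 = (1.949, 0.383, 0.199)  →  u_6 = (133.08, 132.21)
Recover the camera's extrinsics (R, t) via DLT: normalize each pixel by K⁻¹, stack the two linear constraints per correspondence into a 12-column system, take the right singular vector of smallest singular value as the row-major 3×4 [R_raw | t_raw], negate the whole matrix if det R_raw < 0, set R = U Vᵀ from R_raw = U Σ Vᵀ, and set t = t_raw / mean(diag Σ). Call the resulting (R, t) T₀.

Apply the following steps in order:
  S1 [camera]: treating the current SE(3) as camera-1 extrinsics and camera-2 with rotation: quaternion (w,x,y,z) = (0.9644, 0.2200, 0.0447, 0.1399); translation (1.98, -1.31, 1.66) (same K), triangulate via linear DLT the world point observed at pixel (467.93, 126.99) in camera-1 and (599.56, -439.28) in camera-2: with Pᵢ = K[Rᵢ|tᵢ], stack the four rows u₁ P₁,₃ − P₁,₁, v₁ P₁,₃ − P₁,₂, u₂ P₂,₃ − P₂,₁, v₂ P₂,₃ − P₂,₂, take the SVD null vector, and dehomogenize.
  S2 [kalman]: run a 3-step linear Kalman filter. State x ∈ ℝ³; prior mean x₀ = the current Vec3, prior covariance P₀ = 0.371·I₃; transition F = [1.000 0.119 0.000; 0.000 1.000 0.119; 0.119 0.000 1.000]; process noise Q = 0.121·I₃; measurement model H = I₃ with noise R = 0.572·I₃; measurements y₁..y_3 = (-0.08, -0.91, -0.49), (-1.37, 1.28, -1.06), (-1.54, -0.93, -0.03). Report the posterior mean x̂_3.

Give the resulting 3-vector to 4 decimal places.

result = (-1.2496, -0.3843, -0.1317)

source (pnp_recover): camera pose = R=[-0.5863 -0.0680 0.8072; -0.4388 0.8643 -0.2459; -0.6810 -0.4984 -0.5366], t=(-0.1800, -0.1400, 6.2401)
after S1 (triangulate): (-1.0342, -1.0624, 1.8526)
after S2 (kf_track): (-1.2496, -0.3843, -0.1317)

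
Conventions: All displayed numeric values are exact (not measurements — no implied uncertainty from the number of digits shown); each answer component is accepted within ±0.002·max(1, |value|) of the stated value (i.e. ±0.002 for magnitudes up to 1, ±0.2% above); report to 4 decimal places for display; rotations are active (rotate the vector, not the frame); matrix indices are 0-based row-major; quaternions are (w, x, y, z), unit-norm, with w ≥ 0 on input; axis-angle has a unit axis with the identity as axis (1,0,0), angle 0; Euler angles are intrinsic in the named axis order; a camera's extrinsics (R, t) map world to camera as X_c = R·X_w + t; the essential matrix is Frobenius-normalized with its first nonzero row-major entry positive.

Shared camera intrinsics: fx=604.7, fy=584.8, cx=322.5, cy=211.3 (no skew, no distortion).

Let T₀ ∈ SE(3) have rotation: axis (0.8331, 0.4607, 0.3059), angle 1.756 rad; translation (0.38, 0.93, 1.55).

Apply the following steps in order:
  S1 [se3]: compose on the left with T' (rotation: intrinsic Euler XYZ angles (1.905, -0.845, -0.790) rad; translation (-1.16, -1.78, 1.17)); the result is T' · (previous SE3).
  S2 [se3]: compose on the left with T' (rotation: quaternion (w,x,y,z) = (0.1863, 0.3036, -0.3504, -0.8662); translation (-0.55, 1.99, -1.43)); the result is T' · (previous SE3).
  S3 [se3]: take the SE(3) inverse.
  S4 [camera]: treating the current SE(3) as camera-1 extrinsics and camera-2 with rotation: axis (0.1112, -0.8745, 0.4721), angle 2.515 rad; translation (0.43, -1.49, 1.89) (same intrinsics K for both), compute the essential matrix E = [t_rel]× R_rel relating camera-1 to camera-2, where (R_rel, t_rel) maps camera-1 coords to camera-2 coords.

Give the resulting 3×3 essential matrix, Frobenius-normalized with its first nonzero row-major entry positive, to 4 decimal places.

after S1 (compose_se3): R=[0.7670 -0.6338 0.0999; -0.6273 -0.7081 0.3243; -0.1348 -0.3114 -0.9407], t=(-1.7034, -3.5338, 0.9682)
after S2 (compose_se3): R=[-0.5529 0.5995 0.5787; -0.0476 0.6706 -0.7402; -0.8319 -0.4369 -0.3422], t=(-0.3032, 5.8011, -2.7495)
after S3 (invert_se3): R=[-0.5529 -0.0476 -0.8319; 0.5995 0.6706 -0.4369; 0.5787 -0.7402 -0.3422], t=(-2.1785, -4.9098, 3.5288)
after S4 (essential): [0.1342 0.2065 0.6492; -0.1461 0.1225 0.1291; -0.6173 0.2896 -0.0031]

matrix = [0.1342 0.2065 0.6492; -0.1461 0.1225 0.1291; -0.6173 0.2896 -0.0031]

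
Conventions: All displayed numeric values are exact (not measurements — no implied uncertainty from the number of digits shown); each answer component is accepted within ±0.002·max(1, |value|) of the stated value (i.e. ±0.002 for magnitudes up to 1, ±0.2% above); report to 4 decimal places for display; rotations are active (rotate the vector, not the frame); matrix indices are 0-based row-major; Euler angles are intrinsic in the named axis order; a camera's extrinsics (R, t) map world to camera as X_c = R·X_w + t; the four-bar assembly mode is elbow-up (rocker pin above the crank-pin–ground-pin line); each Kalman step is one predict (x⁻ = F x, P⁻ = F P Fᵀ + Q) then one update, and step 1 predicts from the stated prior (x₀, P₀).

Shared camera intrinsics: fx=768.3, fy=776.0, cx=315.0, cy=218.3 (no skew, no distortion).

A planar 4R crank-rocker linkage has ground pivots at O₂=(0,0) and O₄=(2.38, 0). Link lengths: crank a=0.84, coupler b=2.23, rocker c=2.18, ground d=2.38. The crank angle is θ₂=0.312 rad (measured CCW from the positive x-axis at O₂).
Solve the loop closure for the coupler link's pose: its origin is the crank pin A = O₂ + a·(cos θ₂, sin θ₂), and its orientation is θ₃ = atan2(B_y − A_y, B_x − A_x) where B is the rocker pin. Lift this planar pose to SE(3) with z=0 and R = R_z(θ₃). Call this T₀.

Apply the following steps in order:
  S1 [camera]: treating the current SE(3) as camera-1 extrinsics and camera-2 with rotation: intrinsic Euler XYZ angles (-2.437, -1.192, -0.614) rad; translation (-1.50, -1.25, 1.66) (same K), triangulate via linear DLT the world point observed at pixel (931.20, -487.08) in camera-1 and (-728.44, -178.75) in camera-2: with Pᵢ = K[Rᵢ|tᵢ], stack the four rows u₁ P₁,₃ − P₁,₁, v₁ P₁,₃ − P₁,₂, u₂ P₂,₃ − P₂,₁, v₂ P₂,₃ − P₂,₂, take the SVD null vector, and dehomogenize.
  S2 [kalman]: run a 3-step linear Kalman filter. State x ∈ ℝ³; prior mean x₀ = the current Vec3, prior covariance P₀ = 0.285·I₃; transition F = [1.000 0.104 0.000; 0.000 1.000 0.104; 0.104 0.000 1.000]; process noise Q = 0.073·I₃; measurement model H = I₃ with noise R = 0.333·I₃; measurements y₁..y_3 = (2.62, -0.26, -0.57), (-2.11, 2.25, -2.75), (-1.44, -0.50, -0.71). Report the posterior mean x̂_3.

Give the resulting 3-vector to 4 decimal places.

source (fourbar_fk): coupler pose = R=[0.5331 -0.8460 0.0000; 0.8460 0.5331 0.0000; 0.0000 0.0000 1.0000], t=(0.7994, 0.2578, 0.0000)
after S1 (triangulate): (-1.3053, -1.7125, 1.9356)
after S2 (kf_track): (-0.9256, -0.0349, -0.8057)

result = (-0.9256, -0.0349, -0.8057)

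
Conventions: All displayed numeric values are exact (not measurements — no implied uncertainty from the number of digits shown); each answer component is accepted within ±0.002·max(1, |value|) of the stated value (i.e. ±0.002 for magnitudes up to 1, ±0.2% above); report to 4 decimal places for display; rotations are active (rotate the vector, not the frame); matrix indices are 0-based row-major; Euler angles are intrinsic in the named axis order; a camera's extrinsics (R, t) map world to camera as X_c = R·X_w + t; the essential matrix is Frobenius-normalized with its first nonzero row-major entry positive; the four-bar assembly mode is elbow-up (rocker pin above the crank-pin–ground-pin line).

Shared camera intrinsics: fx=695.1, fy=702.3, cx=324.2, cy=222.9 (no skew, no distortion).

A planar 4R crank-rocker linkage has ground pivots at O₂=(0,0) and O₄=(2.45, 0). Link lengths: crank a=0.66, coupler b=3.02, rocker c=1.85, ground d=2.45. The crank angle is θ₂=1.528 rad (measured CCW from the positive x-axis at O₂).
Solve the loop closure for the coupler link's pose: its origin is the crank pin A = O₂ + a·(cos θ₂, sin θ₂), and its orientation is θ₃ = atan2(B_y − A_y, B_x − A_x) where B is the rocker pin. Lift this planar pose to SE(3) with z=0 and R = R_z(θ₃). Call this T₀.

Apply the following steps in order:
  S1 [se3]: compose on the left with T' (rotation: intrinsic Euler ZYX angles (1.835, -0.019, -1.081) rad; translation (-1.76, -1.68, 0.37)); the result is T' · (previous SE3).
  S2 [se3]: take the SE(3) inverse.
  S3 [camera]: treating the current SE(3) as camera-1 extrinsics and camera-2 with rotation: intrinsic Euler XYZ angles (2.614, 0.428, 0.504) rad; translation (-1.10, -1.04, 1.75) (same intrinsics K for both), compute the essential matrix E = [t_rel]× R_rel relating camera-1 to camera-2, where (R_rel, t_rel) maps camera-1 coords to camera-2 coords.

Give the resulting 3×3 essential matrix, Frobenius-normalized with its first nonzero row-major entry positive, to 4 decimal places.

matrix = [0.1206 0.0273 -0.2971; 0.0789 0.1787 -0.6055; 0.5647 -0.4156 -0.0025]

source (fourbar_fk): coupler pose = R=[0.9242 -0.3819 0.0000; 0.3819 0.9242 0.0000; 0.0000 0.0000 1.0000], t=(0.0282, 0.6594, 0.0000)
after S1 (compose_se3): R=[-0.4164 -0.3240 -0.8495; 0.8512 -0.4672 -0.2391; -0.3194 -0.8226 0.4704], t=(-2.0697, -1.7231, -0.2112)
after S2 (invert_se3): R=[-0.4164 0.8512 -0.3194; -0.3240 -0.4672 -0.8226; -0.8495 -0.2391 0.4704], t=(0.5374, -1.6494, -2.0707)
after S3 (essential): [0.1206 0.0273 -0.2971; 0.0789 0.1787 -0.6055; 0.5647 -0.4156 -0.0025]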